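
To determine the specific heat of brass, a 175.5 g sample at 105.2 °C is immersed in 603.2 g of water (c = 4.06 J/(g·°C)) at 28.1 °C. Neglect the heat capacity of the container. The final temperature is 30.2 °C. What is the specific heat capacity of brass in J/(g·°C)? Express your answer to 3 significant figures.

c = 0.391 J/(g·°C)

q_gained = (603.2 × 4.06) × (30.2 − 28.1) = 5143 J
q_lost = 175.5 × c × (105.2 − 30.2) = 13162.5 c
Set equal: c = 5143 / 13162.5 = 0.391 J/(g·°C)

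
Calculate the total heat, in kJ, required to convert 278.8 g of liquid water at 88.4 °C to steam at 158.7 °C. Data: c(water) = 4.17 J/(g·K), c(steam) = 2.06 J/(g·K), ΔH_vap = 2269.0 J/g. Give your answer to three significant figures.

q = 680 kJ

q1 (heat water 88.4→100.0 °C): 278.8 × 4.17 × 11.6 = 13486 J
q2 (vaporize at 100 °C): 278.8 × 2269.0 = 632597 J
q3 (heat steam 100.0→158.7 °C): 278.8 × 2.06 × 58.7 = 33713 J
Total: 13486 + 632597 + 33713 = 679796 J = 680 kJ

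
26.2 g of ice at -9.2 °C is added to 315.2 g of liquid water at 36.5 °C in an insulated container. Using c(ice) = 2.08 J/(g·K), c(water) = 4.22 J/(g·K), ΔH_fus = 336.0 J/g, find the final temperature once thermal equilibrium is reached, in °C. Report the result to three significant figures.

Heat to bring ice to 0 °C and melt it: q₁ = 26.2×2.08×9.2 + 26.2×336.0 = 9304.6 J
Heat the water can supply cooling to 0 °C: 315.2×4.22×36.5 = 48550.3 J > q₁, so all ice melts.
Energy balance: 315.2×4.22×(36.5 − T) = 9304.6 + 26.2×4.22×(T − 0)
1330.144(36.5 − T) = 9304.6 + 110.564 T
48550.3 − 9304.6 = 1440.708 T
T = 39245.7 / 1440.708 = 27.24 °C

T_f = 27.2 °C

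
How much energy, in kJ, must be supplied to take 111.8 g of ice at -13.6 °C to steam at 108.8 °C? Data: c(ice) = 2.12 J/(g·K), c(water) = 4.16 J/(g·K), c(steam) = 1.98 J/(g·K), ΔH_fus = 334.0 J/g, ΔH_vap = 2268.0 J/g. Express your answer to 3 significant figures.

q1 (heat ice -13.6→0.0 °C): 111.8 × 2.12 × 13.6 = 3223 J
q2 (melt at 0 °C): 111.8 × 334.0 = 37341 J
q3 (heat water 0.0→100.0 °C): 111.8 × 4.16 × 100.0 = 46509 J
q4 (vaporize at 100 °C): 111.8 × 2268.0 = 253562 J
q5 (heat steam 100.0→108.8 °C): 111.8 × 1.98 × 8.8 = 1948 J
Total: 3223 + 37341 + 46509 + 253562 + 1948 = 342583 J = 343 kJ

q = 343 kJ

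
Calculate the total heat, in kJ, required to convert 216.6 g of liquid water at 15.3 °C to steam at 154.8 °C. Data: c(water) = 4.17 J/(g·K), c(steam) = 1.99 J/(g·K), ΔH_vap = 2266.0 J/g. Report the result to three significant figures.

q = 591 kJ

q1 (heat water 15.3→100.0 °C): 216.6 × 4.17 × 84.7 = 76503 J
q2 (vaporize at 100 °C): 216.6 × 2266.0 = 490816 J
q3 (heat steam 100.0→154.8 °C): 216.6 × 1.99 × 54.8 = 23621 J
Total: 76503 + 490816 + 23621 = 590940 J = 591 kJ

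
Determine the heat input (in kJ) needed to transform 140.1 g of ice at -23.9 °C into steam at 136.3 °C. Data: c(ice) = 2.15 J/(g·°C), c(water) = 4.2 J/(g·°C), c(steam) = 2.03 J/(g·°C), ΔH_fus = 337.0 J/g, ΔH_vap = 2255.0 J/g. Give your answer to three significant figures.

q1 (heat ice -23.9→0.0 °C): 140.1 × 2.15 × 23.9 = 7199 J
q2 (melt at 0 °C): 140.1 × 337.0 = 47214 J
q3 (heat water 0.0→100.0 °C): 140.1 × 4.2 × 100.0 = 58842 J
q4 (vaporize at 100 °C): 140.1 × 2255.0 = 315926 J
q5 (heat steam 100.0→136.3 °C): 140.1 × 2.03 × 36.3 = 10324 J
Total: 7199 + 47214 + 58842 + 315926 + 10324 = 439505 J = 440 kJ

q = 440 kJ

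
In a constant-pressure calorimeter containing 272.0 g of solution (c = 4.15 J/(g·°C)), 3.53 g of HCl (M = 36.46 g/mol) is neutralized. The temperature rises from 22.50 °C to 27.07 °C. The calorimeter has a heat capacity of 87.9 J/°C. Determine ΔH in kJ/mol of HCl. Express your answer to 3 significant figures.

|ΔT| = |27.07 − 22.50| = 4.57 °C
|q_surr| = (272.0 × 4.15 + 87.9) × 4.57 = 1216.7 × 4.57 = 5560 J
n(HCl) = 3.53 / 36.46 = 0.09682 mol
Temperature rose, so q_rxn = −|q_surr| = -5.560 kJ
ΔH = q_rxn / n = -57.43 kJ/mol

ΔH = -57.4 kJ/mol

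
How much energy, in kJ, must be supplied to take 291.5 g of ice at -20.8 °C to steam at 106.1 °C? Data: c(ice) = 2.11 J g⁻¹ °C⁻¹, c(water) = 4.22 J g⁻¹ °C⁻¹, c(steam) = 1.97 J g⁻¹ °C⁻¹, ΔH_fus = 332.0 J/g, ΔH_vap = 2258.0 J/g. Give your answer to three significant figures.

q1 (heat ice -20.8→0.0 °C): 291.5 × 2.11 × 20.8 = 12793 J
q2 (melt at 0 °C): 291.5 × 332.0 = 96778 J
q3 (heat water 0.0→100.0 °C): 291.5 × 4.22 × 100.0 = 123013 J
q4 (vaporize at 100 °C): 291.5 × 2258.0 = 658207 J
q5 (heat steam 100.0→106.1 °C): 291.5 × 1.97 × 6.1 = 3503 J
Total: 12793 + 96778 + 123013 + 658207 + 3503 = 894294 J = 894 kJ

q = 894 kJ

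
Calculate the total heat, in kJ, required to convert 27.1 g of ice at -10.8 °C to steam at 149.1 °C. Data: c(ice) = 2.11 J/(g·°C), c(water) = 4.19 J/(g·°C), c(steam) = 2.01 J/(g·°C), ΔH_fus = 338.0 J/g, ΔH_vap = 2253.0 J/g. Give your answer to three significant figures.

q1 (heat ice -10.8→0.0 °C): 27.1 × 2.11 × 10.8 = 618 J
q2 (melt at 0 °C): 27.1 × 338.0 = 9160 J
q3 (heat water 0.0→100.0 °C): 27.1 × 4.19 × 100.0 = 11355 J
q4 (vaporize at 100 °C): 27.1 × 2253.0 = 61056 J
q5 (heat steam 100.0→149.1 °C): 27.1 × 2.01 × 49.1 = 2675 J
Total: 618 + 9160 + 11355 + 61056 + 2675 = 84864 J = 84.9 kJ

q = 84.9 kJ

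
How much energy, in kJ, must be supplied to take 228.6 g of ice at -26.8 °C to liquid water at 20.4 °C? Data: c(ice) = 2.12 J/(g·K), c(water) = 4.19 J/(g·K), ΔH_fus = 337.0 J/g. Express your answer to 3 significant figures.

q = 110 kJ

q1 (heat ice -26.8→0.0 °C): 228.6 × 2.12 × 26.8 = 12988 J
q2 (melt at 0 °C): 228.6 × 337.0 = 77038 J
q3 (heat water 0.0→20.4 °C): 228.6 × 4.19 × 20.4 = 19540 J
Total: 12988 + 77038 + 19540 = 109566 J = 110 kJ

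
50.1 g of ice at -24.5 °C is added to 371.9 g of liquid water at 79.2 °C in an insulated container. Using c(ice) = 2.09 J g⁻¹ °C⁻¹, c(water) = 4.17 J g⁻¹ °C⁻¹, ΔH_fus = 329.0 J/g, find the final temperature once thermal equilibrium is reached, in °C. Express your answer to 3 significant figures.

Heat to bring ice to 0 °C and melt it: q₁ = 50.1×2.09×24.5 + 50.1×329.0 = 19048 J
Heat the water can supply cooling to 0 °C: 371.9×4.17×79.2 = 122825 J > q₁, so all ice melts.
Energy balance: 371.9×4.17×(79.2 − T) = 19048 + 50.1×4.17×(T − 0)
1550.823(79.2 − T) = 19048 + 208.917 T
122825 − 19048 = 1759.740 T
T = 103777 / 1759.740 = 58.97 °C

T_f = 59.0 °C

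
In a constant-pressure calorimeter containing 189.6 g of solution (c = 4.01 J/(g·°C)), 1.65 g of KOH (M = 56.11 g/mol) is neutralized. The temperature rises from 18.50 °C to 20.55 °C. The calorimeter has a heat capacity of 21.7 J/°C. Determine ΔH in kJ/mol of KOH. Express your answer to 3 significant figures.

|ΔT| = |20.55 − 18.50| = 2.05 °C
|q_surr| = (189.6 × 4.01 + 21.7) × 2.05 = 781.996 × 2.05 = 1603 J
n(KOH) = 1.65 / 56.11 = 0.02941 mol
Temperature rose, so q_rxn = −|q_surr| = -1.603 kJ
ΔH = q_rxn / n = -54.51 kJ/mol

ΔH = -54.5 kJ/mol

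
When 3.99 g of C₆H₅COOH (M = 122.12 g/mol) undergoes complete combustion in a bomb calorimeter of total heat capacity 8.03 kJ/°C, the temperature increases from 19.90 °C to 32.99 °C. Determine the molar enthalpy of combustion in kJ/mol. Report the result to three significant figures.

ΔT = 32.99 − 19.90 = 13.09 °C
q_cal = C_cal × ΔT = 8.03 × 13.09 = 105.1127 kJ
n = 3.99 / 122.12 = 0.03267 mol
q_rxn = −q_cal = -105.1127 kJ
ΔH = -105.1127 / 0.03267 = -3217 kJ/mol

ΔH = -3220 kJ/mol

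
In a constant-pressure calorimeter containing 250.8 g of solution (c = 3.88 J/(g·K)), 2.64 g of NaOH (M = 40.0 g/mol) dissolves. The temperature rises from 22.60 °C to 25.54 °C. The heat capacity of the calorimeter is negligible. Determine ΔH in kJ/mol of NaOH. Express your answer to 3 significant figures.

|ΔT| = |25.54 − 22.60| = 2.94 °C
|q_surr| = (250.8 × 3.88) × 2.94 = 973.104 × 2.94 = 2861 J
n(NaOH) = 2.64 / 40.0 = 0.06600 mol
Temperature rose, so q_rxn = −|q_surr| = -2.861 kJ
ΔH = q_rxn / n = -43.348 kJ/mol

ΔH = -43.3 kJ/mol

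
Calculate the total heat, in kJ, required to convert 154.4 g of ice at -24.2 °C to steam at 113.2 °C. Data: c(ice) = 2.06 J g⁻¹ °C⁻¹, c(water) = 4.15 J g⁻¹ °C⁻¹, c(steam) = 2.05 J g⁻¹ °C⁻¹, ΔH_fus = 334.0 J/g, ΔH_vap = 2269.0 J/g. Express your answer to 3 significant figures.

q1 (heat ice -24.2→0.0 °C): 154.4 × 2.06 × 24.2 = 7697 J
q2 (melt at 0 °C): 154.4 × 334.0 = 51570 J
q3 (heat water 0.0→100.0 °C): 154.4 × 4.15 × 100.0 = 64076 J
q4 (vaporize at 100 °C): 154.4 × 2269.0 = 350334 J
q5 (heat steam 100.0→113.2 °C): 154.4 × 2.05 × 13.2 = 4178 J
Total: 7697 + 51570 + 64076 + 350334 + 4178 = 477855 J = 478 kJ

q = 478 kJ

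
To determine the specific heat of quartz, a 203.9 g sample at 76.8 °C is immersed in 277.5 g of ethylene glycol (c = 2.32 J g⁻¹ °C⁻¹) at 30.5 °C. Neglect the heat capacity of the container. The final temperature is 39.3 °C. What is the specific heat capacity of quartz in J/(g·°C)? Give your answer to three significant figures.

q_gained = (277.5 × 2.32) × (39.3 − 30.5) = 5665 J
q_lost = 203.9 × c × (76.8 − 39.3) = 7646.25 c
Set equal: c = 5665 / 7646.25 = 0.741 J/(g·°C)

c = 0.741 J/(g·°C)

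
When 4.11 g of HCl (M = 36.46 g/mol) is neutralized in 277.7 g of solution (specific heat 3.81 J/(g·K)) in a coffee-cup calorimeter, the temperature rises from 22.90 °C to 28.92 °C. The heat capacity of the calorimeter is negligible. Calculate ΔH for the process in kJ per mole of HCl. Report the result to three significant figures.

|ΔT| = |28.92 − 22.90| = 6.02 °C
|q_surr| = (277.7 × 3.81) × 6.02 = 1058.037 × 6.02 = 6369 J
n(HCl) = 4.11 / 36.46 = 0.1127 mol
Temperature rose, so q_rxn = −|q_surr| = -6.369 kJ
ΔH = q_rxn / n = -56.51 kJ/mol

ΔH = -56.5 kJ/mol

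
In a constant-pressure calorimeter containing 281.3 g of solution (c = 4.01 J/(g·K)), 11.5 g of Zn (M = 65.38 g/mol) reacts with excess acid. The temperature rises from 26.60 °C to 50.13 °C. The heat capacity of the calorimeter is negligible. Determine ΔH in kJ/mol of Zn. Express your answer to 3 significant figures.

ΔH = -151 kJ/mol

|ΔT| = |50.13 − 26.60| = 23.53 °C
|q_surr| = (281.3 × 4.01) × 23.53 = 1128.013 × 23.53 = 26540 J
n(Zn) = 11.5 / 65.38 = 0.1759 mol
Temperature rose, so q_rxn = −|q_surr| = -26.54 kJ
ΔH = q_rxn / n = -150.9 kJ/mol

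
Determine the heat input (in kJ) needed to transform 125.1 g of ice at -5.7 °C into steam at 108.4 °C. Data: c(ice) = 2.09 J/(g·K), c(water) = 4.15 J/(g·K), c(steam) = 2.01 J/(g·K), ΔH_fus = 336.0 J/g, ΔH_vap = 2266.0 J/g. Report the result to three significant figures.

q1 (heat ice -5.7→0.0 °C): 125.1 × 2.09 × 5.7 = 1490 J
q2 (melt at 0 °C): 125.1 × 336.0 = 42034 J
q3 (heat water 0.0→100.0 °C): 125.1 × 4.15 × 100.0 = 51917 J
q4 (vaporize at 100 °C): 125.1 × 2266.0 = 283477 J
q5 (heat steam 100.0→108.4 °C): 125.1 × 2.01 × 8.4 = 2112 J
Total: 1490 + 42034 + 51917 + 283477 + 2112 = 381030 J = 381 kJ

q = 381 kJ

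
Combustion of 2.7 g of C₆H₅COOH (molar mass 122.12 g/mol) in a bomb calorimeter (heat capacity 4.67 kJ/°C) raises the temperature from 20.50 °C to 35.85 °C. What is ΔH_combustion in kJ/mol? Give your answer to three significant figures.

ΔH = -3240 kJ/mol

ΔT = 35.85 − 20.50 = 15.35 °C
q_cal = C_cal × ΔT = 4.67 × 15.35 = 71.6845 kJ
n = 2.7 / 122.12 = 0.02211 mol
q_rxn = −q_cal = -71.6845 kJ
ΔH = -71.6845 / 0.02211 = -3242 kJ/mol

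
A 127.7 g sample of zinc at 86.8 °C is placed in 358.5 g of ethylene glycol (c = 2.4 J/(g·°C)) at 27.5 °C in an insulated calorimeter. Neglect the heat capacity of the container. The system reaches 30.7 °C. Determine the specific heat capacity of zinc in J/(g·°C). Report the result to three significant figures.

q_gained = (358.5 × 2.4) × (30.7 − 27.5) = 2753 J
q_lost = 127.7 × c × (86.8 − 30.7) = 7163.97 c
Set equal: c = 2753 / 7163.97 = 0.384 J/(g·°C)

c = 0.384 J/(g·°C)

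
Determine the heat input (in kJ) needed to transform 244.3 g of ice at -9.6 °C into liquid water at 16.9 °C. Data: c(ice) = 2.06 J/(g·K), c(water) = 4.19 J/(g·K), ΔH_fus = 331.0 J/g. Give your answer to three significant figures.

q = 103 kJ

q1 (heat ice -9.6→0.0 °C): 244.3 × 2.06 × 9.6 = 4831 J
q2 (melt at 0 °C): 244.3 × 331.0 = 80863 J
q3 (heat water 0.0→16.9 °C): 244.3 × 4.19 × 16.9 = 17299 J
Total: 4831 + 80863 + 17299 = 102993 J = 103 kJ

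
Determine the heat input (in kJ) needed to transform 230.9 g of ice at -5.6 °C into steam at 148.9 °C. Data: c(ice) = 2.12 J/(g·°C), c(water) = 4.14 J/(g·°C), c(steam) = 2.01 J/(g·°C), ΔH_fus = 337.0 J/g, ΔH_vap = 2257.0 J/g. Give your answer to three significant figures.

q = 720 kJ

q1 (heat ice -5.6→0.0 °C): 230.9 × 2.12 × 5.6 = 2741 J
q2 (melt at 0 °C): 230.9 × 337.0 = 77813 J
q3 (heat water 0.0→100.0 °C): 230.9 × 4.14 × 100.0 = 95593 J
q4 (vaporize at 100 °C): 230.9 × 2257.0 = 521141 J
q5 (heat steam 100.0→148.9 °C): 230.9 × 2.01 × 48.9 = 22695 J
Total: 2741 + 77813 + 95593 + 521141 + 22695 = 719983 J = 720 kJ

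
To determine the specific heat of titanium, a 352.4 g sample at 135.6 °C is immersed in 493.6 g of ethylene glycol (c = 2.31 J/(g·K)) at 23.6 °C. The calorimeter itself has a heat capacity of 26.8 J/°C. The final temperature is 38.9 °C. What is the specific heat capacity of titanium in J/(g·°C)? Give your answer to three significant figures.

c = 0.524 J/(g·°C)

q_gained = (493.6 × 2.31 + 26.8) × (38.9 − 23.6) = 17860 J
q_lost = 352.4 × c × (135.6 − 38.9) = 34077.08 c
Set equal: c = 17860 / 34077.08 = 0.524 J/(g·°C)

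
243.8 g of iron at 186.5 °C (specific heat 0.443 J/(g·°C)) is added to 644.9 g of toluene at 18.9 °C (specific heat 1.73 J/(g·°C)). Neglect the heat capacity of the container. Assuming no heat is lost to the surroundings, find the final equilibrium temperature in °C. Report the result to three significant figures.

T_f = 33.7 °C

Heat lost by iron = heat gained by toluene.
(243.8)(0.443)(186.5 − T) = (644.9)(1.73)(T − 18.9)
108.0034 (186.5 − T) = 1115.677 (T − 18.9)
20143 − 108.0034 T = 1115.677 T − 21086
41229 = 1223.6804 T
T = 33.69 °C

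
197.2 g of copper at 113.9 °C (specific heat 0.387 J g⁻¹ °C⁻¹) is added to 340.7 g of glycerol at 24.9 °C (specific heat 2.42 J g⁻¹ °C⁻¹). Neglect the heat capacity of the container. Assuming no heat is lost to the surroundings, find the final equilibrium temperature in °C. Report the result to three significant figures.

T_f = 32.4 °C

Heat lost by copper = heat gained by glycerol.
(197.2)(0.387)(113.9 − T) = (340.7)(2.42)(T − 24.9)
76.3164 (113.9 − T) = 824.494 (T − 24.9)
8692.4 − 76.3164 T = 824.494 T − 20530
29222.4 = 900.8104 T
T = 32.44 °C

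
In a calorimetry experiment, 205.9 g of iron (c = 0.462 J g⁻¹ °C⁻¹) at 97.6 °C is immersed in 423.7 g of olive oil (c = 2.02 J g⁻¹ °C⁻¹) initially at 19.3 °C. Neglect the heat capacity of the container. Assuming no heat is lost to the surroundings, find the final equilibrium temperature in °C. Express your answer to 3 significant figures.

Heat lost by iron = heat gained by olive oil.
(205.9)(0.462)(97.6 − T) = (423.7)(2.02)(T − 19.3)
95.1258 (97.6 − T) = 855.874 (T − 19.3)
9284.3 − 95.1258 T = 855.874 T − 16518
25802.3 = 950.9998 T
T = 27.13 °C

T_f = 27.1 °C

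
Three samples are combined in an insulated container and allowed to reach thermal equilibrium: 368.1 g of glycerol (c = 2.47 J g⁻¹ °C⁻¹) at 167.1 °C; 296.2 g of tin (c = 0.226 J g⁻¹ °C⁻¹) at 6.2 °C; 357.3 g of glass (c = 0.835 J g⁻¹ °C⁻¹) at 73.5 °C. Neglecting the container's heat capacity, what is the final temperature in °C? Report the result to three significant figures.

T_f = 137 °C

Σ mᵢcᵢ(T − Tᵢ) = 0  ⇒  T = Σ mᵢcᵢTᵢ / Σ mᵢcᵢ
Σ mᵢcᵢ = 368.1×2.47 + 296.2×0.226 + 357.3×0.835 = 1274.4937
Σ mᵢcᵢTᵢ = 909.207×167.1 + 66.9412×6.2 + 298.3455×73.5 = 174270
T = 174270 / 1274.4937 = 136.7 °C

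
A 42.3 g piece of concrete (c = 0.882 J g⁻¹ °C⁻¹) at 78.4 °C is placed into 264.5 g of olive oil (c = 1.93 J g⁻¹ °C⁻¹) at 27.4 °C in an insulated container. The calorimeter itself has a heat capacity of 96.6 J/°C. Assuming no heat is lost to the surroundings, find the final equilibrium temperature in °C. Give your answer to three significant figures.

T_f = 30.4 °C

Heat lost by concrete = heat gained by olive oil + calorimeter.
(42.3)(0.882)(78.4 − T) = [(264.5)(1.93) + 96.6](T − 27.4)
37.3086 (78.4 − T) = 607.085 (T − 27.4)
2925.0 − 37.3086 T = 607.085 T − 16634
19559.0 = 644.3936 T
T = 30.35 °C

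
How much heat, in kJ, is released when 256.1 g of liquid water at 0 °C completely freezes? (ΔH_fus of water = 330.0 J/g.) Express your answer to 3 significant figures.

q = m × ΔH_fus = 256.1 × 330.0 = 84510 J = 84.5 kJ

q = 84.5 kJ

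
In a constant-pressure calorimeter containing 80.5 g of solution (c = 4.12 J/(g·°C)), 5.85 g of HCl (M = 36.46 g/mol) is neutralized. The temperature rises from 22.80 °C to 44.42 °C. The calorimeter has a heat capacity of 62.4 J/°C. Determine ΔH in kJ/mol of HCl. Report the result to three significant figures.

ΔH = -53.1 kJ/mol

|ΔT| = |44.42 − 22.80| = 21.62 °C
|q_surr| = (80.5 × 4.12 + 62.4) × 21.62 = 394.06 × 21.62 = 8520 J
n(HCl) = 5.85 / 36.46 = 0.1604 mol
Temperature rose, so q_rxn = −|q_surr| = -8.520 kJ
ΔH = q_rxn / n = -53.12 kJ/mol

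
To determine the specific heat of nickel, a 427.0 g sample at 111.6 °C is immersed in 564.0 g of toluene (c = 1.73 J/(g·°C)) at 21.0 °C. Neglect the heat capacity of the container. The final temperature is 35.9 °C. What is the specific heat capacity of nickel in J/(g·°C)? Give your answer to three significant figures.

c = 0.450 J/(g·°C)

q_gained = (564.0 × 1.73) × (35.9 − 21.0) = 14540 J
q_lost = 427.0 × c × (111.6 − 35.9) = 32323.9 c
Set equal: c = 14540 / 32323.9 = 0.450 J/(g·°C)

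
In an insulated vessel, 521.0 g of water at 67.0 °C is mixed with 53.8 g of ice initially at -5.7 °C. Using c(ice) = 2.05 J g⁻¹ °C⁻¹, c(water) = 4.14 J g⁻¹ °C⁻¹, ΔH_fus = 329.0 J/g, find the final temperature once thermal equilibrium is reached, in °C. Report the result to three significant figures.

Heat to bring ice to 0 °C and melt it: q₁ = 53.8×2.05×5.7 + 53.8×329.0 = 18329 J
Heat the water can supply cooling to 0 °C: 521.0×4.14×67.0 = 144515 J > q₁, so all ice melts.
Energy balance: 521.0×4.14×(67.0 − T) = 18329 + 53.8×4.14×(T − 0)
2156.94(67.0 − T) = 18329 + 222.732 T
144515 − 18329 = 2379.672 T
T = 126186 / 2379.672 = 53.03 °C

T_f = 53.0 °C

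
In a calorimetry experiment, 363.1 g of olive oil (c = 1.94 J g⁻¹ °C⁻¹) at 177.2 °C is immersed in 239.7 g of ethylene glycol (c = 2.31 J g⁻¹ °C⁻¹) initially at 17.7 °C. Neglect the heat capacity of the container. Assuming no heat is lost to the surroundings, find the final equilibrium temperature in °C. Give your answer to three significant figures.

T_f = 107 °C

Heat lost by olive oil = heat gained by ethylene glycol.
(363.1)(1.94)(177.2 − T) = (239.7)(2.31)(T − 17.7)
704.414 (177.2 − T) = 553.707 (T − 17.7)
124820 − 704.414 T = 553.707 T − 9800.6
134620.6 = 1258.121 T
T = 107.0 °C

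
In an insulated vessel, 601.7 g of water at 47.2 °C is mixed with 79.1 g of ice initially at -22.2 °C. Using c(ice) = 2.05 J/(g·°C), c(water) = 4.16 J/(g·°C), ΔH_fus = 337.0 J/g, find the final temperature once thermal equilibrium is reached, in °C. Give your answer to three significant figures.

T_f = 31.0 °C

Heat to bring ice to 0 °C and melt it: q₁ = 79.1×2.05×22.2 + 79.1×337.0 = 30257 J
Heat the water can supply cooling to 0 °C: 601.7×4.16×47.2 = 118145 J > q₁, so all ice melts.
Energy balance: 601.7×4.16×(47.2 − T) = 30257 + 79.1×4.16×(T − 0)
2503.072(47.2 − T) = 30257 + 329.056 T
118145 − 30257 = 2832.128 T
T = 87888 / 2832.128 = 31.03 °C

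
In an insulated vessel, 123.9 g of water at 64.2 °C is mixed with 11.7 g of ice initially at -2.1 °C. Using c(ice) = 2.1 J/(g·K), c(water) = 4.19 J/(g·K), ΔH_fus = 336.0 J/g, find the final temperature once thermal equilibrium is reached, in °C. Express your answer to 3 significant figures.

T_f = 51.7 °C

Heat to bring ice to 0 °C and melt it: q₁ = 11.7×2.1×2.1 + 11.7×336.0 = 3982.8 J
Heat the water can supply cooling to 0 °C: 123.9×4.19×64.2 = 33328.9 J > q₁, so all ice melts.
Energy balance: 123.9×4.19×(64.2 − T) = 3982.8 + 11.7×4.19×(T − 0)
519.141(64.2 − T) = 3982.8 + 49.023 T
33328.9 − 3982.8 = 568.164 T
T = 29346.1 / 568.164 = 51.65 °C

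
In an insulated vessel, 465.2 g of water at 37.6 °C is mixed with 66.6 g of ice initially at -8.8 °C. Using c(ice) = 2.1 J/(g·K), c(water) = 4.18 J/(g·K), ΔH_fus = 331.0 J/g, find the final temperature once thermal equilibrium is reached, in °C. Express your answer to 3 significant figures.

T_f = 22.4 °C

Heat to bring ice to 0 °C and melt it: q₁ = 66.6×2.1×8.8 + 66.6×331.0 = 23275 J
Heat the water can supply cooling to 0 °C: 465.2×4.18×37.6 = 73114.6 J > q₁, so all ice melts.
Energy balance: 465.2×4.18×(37.6 − T) = 23275 + 66.6×4.18×(T − 0)
1944.536(37.6 − T) = 23275 + 278.388 T
73114.6 − 23275 = 2222.924 T
T = 49839.6 / 2222.924 = 22.42 °C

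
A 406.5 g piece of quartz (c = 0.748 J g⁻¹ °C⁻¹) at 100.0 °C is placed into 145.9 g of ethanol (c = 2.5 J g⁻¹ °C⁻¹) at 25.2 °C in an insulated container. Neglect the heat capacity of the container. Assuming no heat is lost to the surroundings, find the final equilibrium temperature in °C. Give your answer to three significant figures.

Heat lost by quartz = heat gained by ethanol.
(406.5)(0.748)(100.0 − T) = (145.9)(2.5)(T − 25.2)
304.062 (100.0 − T) = 364.75 (T − 25.2)
30406 − 304.062 T = 364.75 T − 9191.7
39597.7 = 668.812 T
T = 59.21 °C

T_f = 59.2 °C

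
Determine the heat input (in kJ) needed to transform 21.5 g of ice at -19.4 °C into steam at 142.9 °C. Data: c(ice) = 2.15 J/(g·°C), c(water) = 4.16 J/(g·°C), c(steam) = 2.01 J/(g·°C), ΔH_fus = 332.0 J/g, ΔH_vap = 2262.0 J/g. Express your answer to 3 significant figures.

q = 67.5 kJ

q1 (heat ice -19.4→0.0 °C): 21.5 × 2.15 × 19.4 = 897 J
q2 (melt at 0 °C): 21.5 × 332.0 = 7138 J
q3 (heat water 0.0→100.0 °C): 21.5 × 4.16 × 100.0 = 8944 J
q4 (vaporize at 100 °C): 21.5 × 2262.0 = 48633 J
q5 (heat steam 100.0→142.9 °C): 21.5 × 2.01 × 42.9 = 1854 J
Total: 897 + 7138 + 8944 + 48633 + 1854 = 67466 J = 67.5 kJ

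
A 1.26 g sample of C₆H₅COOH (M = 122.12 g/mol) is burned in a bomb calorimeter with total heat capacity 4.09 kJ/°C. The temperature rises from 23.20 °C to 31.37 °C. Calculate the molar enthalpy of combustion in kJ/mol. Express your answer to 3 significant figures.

ΔH = -3240 kJ/mol

ΔT = 31.37 − 23.20 = 8.17 °C
q_cal = C_cal × ΔT = 4.09 × 8.17 = 33.4153 kJ
n = 1.26 / 122.12 = 0.01032 mol
q_rxn = −q_cal = -33.4153 kJ
ΔH = -33.4153 / 0.01032 = -3238 kJ/mol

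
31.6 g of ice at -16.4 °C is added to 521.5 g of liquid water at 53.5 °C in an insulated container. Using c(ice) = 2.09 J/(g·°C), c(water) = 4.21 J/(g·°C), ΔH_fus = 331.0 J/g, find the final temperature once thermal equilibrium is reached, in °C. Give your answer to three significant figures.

Heat to bring ice to 0 °C and melt it: q₁ = 31.6×2.09×16.4 + 31.6×331.0 = 11543 J
Heat the water can supply cooling to 0 °C: 521.5×4.21×53.5 = 117460 J > q₁, so all ice melts.
Energy balance: 521.5×4.21×(53.5 − T) = 11543 + 31.6×4.21×(T − 0)
2195.515(53.5 − T) = 11543 + 133.036 T
117460 − 11543 = 2328.551 T
T = 105917 / 2328.551 = 45.49 °C

T_f = 45.5 °C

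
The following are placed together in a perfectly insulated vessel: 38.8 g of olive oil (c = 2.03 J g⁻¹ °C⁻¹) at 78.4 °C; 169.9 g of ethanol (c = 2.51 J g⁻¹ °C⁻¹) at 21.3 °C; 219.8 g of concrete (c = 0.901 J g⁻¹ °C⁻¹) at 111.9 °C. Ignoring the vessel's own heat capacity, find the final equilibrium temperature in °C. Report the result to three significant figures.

Σ mᵢcᵢ(T − Tᵢ) = 0  ⇒  T = Σ mᵢcᵢTᵢ / Σ mᵢcᵢ
Σ mᵢcᵢ = 38.8×2.03 + 169.9×2.51 + 219.8×0.901 = 703.2528
Σ mᵢcᵢTᵢ = 78.764×78.4 + 426.449×21.3 + 198.0398×111.9 = 37419
T = 37419 / 703.2528 = 53.21 °C

T_f = 53.2 °C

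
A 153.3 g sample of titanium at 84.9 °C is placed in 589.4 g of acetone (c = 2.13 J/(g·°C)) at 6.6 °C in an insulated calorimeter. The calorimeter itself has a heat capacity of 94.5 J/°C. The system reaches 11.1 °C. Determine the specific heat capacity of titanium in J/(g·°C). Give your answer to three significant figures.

c = 0.537 J/(g·°C)

q_gained = (589.4 × 2.13 + 94.5) × (11.1 − 6.6) = 6075 J
q_lost = 153.3 × c × (84.9 − 11.1) = 11313.54 c
Set equal: c = 6075 / 11313.54 = 0.537 J/(g·°C)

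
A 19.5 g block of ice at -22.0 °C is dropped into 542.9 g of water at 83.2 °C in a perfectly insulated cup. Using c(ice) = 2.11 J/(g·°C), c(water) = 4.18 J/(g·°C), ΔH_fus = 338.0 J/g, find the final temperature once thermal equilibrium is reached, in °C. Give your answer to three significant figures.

T_f = 77.1 °C

Heat to bring ice to 0 °C and melt it: q₁ = 19.5×2.11×22.0 + 19.5×338.0 = 7496.2 J
Heat the water can supply cooling to 0 °C: 542.9×4.18×83.2 = 188808 J > q₁, so all ice melts.
Energy balance: 542.9×4.18×(83.2 − T) = 7496.2 + 19.5×4.18×(T − 0)
2269.322(83.2 − T) = 7496.2 + 81.51 T
188808 − 7496.2 = 2350.832 T
T = 181311.8 / 2350.832 = 77.13 °C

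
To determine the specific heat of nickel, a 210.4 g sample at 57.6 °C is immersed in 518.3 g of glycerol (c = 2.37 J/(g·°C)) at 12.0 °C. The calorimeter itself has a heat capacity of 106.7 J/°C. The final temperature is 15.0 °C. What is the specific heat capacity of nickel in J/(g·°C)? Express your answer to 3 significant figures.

c = 0.447 J/(g·°C)

q_gained = (518.3 × 2.37 + 106.7) × (15.0 − 12.0) = 4005 J
q_lost = 210.4 × c × (57.6 − 15.0) = 8963.04 c
Set equal: c = 4005 / 8963.04 = 0.447 J/(g·°C)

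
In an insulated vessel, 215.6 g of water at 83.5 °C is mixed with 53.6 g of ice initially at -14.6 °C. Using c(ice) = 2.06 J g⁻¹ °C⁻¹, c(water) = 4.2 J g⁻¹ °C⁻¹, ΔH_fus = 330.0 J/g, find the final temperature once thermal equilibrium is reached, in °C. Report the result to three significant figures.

T_f = 49.8 °C

Heat to bring ice to 0 °C and melt it: q₁ = 53.6×2.06×14.6 + 53.6×330.0 = 19300 J
Heat the water can supply cooling to 0 °C: 215.6×4.2×83.5 = 75610.9 J > q₁, so all ice melts.
Energy balance: 215.6×4.2×(83.5 − T) = 19300 + 53.6×4.2×(T − 0)
905.52(83.5 − T) = 19300 + 225.12 T
75610.9 − 19300 = 1130.64 T
T = 56310.9 / 1130.64 = 49.80 °C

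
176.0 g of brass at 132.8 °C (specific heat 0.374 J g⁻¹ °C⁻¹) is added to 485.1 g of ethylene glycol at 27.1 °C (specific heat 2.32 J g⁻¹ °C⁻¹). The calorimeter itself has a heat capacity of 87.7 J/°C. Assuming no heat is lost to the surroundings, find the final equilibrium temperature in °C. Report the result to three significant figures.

Heat lost by brass = heat gained by ethylene glycol + calorimeter.
(176.0)(0.374)(132.8 − T) = [(485.1)(2.32) + 87.7](T − 27.1)
65.824 (132.8 − T) = 1213.132 (T − 27.1)
8741.4 − 65.824 T = 1213.132 T − 32876
41617.4 = 1278.956 T
T = 32.54 °C

T_f = 32.5 °C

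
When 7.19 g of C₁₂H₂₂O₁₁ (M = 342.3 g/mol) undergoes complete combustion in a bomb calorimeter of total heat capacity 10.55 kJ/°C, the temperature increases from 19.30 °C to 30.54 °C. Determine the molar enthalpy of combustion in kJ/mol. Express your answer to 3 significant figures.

ΔH = -5650 kJ/mol

ΔT = 30.54 − 19.30 = 11.24 °C
q_cal = C_cal × ΔT = 10.55 × 11.24 = 118.582 kJ
n = 7.19 / 342.3 = 0.02100 mol
q_rxn = −q_cal = -118.582 kJ
ΔH = -118.582 / 0.02100 = -5647 kJ/mol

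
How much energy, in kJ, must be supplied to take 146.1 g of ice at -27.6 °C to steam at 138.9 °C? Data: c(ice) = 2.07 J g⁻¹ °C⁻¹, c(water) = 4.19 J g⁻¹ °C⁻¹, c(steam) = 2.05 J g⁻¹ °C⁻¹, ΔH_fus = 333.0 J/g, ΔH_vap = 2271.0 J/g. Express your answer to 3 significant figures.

q = 462 kJ

q1 (heat ice -27.6→0.0 °C): 146.1 × 2.07 × 27.6 = 8347 J
q2 (melt at 0 °C): 146.1 × 333.0 = 48651 J
q3 (heat water 0.0→100.0 °C): 146.1 × 4.19 × 100.0 = 61216 J
q4 (vaporize at 100 °C): 146.1 × 2271.0 = 331793 J
q5 (heat steam 100.0→138.9 °C): 146.1 × 2.05 × 38.9 = 11651 J
Total: 8347 + 48651 + 61216 + 331793 + 11651 = 461658 J = 462 kJ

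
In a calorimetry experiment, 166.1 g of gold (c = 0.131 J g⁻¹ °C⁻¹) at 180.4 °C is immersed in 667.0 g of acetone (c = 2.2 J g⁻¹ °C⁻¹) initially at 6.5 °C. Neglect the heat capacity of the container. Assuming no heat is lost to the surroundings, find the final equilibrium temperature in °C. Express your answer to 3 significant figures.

T_f = 9.04 °C

Heat lost by gold = heat gained by acetone.
(166.1)(0.131)(180.4 − T) = (667.0)(2.2)(T − 6.5)
21.7591 (180.4 − T) = 1467.4 (T − 6.5)
3925.3 − 21.7591 T = 1467.4 T − 9538.1
13463.4 = 1489.1591 T
T = 9.041 °C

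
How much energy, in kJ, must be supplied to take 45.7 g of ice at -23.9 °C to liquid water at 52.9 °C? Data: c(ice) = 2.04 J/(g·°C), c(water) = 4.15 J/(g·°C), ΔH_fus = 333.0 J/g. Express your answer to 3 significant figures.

q1 (heat ice -23.9→0.0 °C): 45.7 × 2.04 × 23.9 = 2228 J
q2 (melt at 0 °C): 45.7 × 333.0 = 15218 J
q3 (heat water 0.0→52.9 °C): 45.7 × 4.15 × 52.9 = 10033 J
Total: 2228 + 15218 + 10033 = 27479 J = 27.5 kJ

q = 27.5 kJ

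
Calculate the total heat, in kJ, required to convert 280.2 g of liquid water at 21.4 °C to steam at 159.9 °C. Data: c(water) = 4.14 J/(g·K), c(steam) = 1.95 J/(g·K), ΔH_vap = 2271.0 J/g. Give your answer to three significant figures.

q1 (heat water 21.4→100.0 °C): 280.2 × 4.14 × 78.6 = 91178 J
q2 (vaporize at 100 °C): 280.2 × 2271.0 = 636334 J
q3 (heat steam 100.0→159.9 °C): 280.2 × 1.95 × 59.9 = 32729 J
Total: 91178 + 636334 + 32729 = 760241 J = 760 kJ

q = 760 kJ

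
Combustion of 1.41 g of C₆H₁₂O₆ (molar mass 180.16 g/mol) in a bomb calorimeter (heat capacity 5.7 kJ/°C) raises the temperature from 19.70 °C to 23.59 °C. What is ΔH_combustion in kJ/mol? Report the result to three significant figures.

ΔH = -2830 kJ/mol

ΔT = 23.59 − 19.70 = 3.89 °C
q_cal = C_cal × ΔT = 5.7 × 3.89 = 22.173 kJ
n = 1.41 / 180.16 = 0.007826 mol
q_rxn = −q_cal = -22.173 kJ
ΔH = -22.173 / 0.007826 = -2833 kJ/mol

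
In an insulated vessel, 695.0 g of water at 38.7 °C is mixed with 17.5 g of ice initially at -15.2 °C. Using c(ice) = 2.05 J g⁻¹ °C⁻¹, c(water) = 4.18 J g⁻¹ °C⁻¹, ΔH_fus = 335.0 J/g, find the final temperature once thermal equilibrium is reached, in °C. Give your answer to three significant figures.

Heat to bring ice to 0 °C and melt it: q₁ = 17.5×2.05×15.2 + 17.5×335.0 = 6407.8 J
Heat the water can supply cooling to 0 °C: 695.0×4.18×38.7 = 112427 J > q₁, so all ice melts.
Energy balance: 695.0×4.18×(38.7 − T) = 6407.8 + 17.5×4.18×(T − 0)
2905.1(38.7 − T) = 6407.8 + 73.15 T
112427 − 6407.8 = 2978.25 T
T = 106019.2 / 2978.25 = 35.60 °C

T_f = 35.6 °C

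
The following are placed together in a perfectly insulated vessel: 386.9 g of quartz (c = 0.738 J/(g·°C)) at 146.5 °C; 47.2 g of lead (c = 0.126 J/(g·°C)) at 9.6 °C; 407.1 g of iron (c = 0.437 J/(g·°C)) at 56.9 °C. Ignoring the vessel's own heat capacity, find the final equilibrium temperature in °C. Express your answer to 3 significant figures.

Σ mᵢcᵢ(T − Tᵢ) = 0  ⇒  T = Σ mᵢcᵢTᵢ / Σ mᵢcᵢ
Σ mᵢcᵢ = 386.9×0.738 + 47.2×0.126 + 407.1×0.437 = 469.3821
Σ mᵢcᵢTᵢ = 285.5322×146.5 + 5.9472×9.6 + 177.9027×56.9 = 52010
T = 52010 / 469.3821 = 110.8 °C

T_f = 111 °C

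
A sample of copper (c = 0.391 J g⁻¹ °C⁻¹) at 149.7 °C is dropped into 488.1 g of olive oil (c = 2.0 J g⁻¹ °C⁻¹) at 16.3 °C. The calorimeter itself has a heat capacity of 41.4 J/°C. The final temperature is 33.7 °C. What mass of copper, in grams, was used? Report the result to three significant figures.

q_gained = (488.1 × 2.0 + 41.4) × (33.7 − 16.3) = 17710 J
q_lost = m × 0.391 × (149.7 − 33.7) = 45.356 m
m = 17710 / 45.356 = 390 g

m = 390 g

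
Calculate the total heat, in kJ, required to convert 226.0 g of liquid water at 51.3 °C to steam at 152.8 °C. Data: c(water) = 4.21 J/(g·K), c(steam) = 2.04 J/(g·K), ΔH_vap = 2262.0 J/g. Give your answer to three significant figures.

q = 582 kJ

q1 (heat water 51.3→100.0 °C): 226.0 × 4.21 × 48.7 = 46336 J
q2 (vaporize at 100 °C): 226.0 × 2262.0 = 511212 J
q3 (heat steam 100.0→152.8 °C): 226.0 × 2.04 × 52.8 = 24343 J
Total: 46336 + 511212 + 24343 = 581891 J = 582 kJ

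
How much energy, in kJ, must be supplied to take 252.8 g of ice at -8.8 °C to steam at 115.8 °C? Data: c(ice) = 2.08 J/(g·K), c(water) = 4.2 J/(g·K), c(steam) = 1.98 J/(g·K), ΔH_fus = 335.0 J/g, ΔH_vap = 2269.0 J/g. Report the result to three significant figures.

q1 (heat ice -8.8→0.0 °C): 252.8 × 2.08 × 8.8 = 4627 J
q2 (melt at 0 °C): 252.8 × 335.0 = 84688 J
q3 (heat water 0.0→100.0 °C): 252.8 × 4.2 × 100.0 = 106176 J
q4 (vaporize at 100 °C): 252.8 × 2269.0 = 573603 J
q5 (heat steam 100.0→115.8 °C): 252.8 × 1.98 × 15.8 = 7909 J
Total: 4627 + 84688 + 106176 + 573603 + 7909 = 777003 J = 777 kJ

q = 777 kJ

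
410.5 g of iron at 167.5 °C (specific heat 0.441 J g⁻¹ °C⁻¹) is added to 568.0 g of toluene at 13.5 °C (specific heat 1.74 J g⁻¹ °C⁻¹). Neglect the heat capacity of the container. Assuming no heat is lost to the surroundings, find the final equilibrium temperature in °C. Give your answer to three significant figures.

Heat lost by iron = heat gained by toluene.
(410.5)(0.441)(167.5 − T) = (568.0)(1.74)(T − 13.5)
181.0305 (167.5 − T) = 988.32 (T − 13.5)
30323 − 181.0305 T = 988.32 T − 13342
43665 = 1169.3505 T
T = 37.34 °C

T_f = 37.3 °C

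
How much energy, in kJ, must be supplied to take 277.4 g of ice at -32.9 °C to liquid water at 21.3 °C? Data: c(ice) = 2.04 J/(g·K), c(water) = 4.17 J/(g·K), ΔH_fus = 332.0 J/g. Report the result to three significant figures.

q = 135 kJ

q1 (heat ice -32.9→0.0 °C): 277.4 × 2.04 × 32.9 = 18618 J
q2 (melt at 0 °C): 277.4 × 332.0 = 92097 J
q3 (heat water 0.0→21.3 °C): 277.4 × 4.17 × 21.3 = 24639 J
Total: 18618 + 92097 + 24639 = 135354 J = 135 kJ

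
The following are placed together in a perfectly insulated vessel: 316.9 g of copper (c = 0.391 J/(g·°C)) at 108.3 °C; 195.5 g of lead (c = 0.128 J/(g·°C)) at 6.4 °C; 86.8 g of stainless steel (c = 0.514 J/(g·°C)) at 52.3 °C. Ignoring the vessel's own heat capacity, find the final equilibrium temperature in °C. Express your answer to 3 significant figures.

T_f = 82.2 °C

Σ mᵢcᵢ(T − Tᵢ) = 0  ⇒  T = Σ mᵢcᵢTᵢ / Σ mᵢcᵢ
Σ mᵢcᵢ = 316.9×0.391 + 195.5×0.128 + 86.8×0.514 = 193.5471
Σ mᵢcᵢTᵢ = 123.9079×108.3 + 25.024×6.4 + 44.6152×52.3 = 15913
T = 15913 / 193.5471 = 82.22 °C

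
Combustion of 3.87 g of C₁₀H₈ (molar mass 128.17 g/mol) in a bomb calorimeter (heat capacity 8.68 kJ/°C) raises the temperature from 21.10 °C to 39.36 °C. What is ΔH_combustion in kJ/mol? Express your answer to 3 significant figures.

ΔT = 39.36 − 21.10 = 18.26 °C
q_cal = C_cal × ΔT = 8.68 × 18.26 = 158.4968 kJ
n = 3.87 / 128.17 = 0.03019 mol
q_rxn = −q_cal = -158.4968 kJ
ΔH = -158.4968 / 0.03019 = -5250 kJ/mol

ΔH = -5250 kJ/mol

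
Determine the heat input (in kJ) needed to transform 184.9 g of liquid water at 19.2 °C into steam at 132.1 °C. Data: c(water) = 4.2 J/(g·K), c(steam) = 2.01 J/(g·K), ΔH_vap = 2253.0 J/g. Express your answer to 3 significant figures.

q = 491 kJ

q1 (heat water 19.2→100.0 °C): 184.9 × 4.2 × 80.8 = 62748 J
q2 (vaporize at 100 °C): 184.9 × 2253.0 = 416580 J
q3 (heat steam 100.0→132.1 °C): 184.9 × 2.01 × 32.1 = 11930 J
Total: 62748 + 416580 + 11930 = 491258 J = 491 kJ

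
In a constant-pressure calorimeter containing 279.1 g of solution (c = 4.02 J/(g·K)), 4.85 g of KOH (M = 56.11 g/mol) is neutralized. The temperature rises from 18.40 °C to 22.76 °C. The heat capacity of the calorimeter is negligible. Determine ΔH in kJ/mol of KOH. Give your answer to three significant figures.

ΔH = -56.6 kJ/mol

|ΔT| = |22.76 − 18.40| = 4.36 °C
|q_surr| = (279.1 × 4.02) × 4.36 = 1121.982 × 4.36 = 4892 J
n(KOH) = 4.85 / 56.11 = 0.08644 mol
Temperature rose, so q_rxn = −|q_surr| = -4.892 kJ
ΔH = q_rxn / n = -56.59 kJ/mol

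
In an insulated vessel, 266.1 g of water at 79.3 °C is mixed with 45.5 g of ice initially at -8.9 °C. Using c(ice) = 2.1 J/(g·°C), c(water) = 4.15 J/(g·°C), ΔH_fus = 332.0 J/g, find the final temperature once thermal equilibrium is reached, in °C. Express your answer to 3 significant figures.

Heat to bring ice to 0 °C and melt it: q₁ = 45.5×2.1×8.9 + 45.5×332.0 = 15956 J
Heat the water can supply cooling to 0 °C: 266.1×4.15×79.3 = 87572.2 J > q₁, so all ice melts.
Energy balance: 266.1×4.15×(79.3 − T) = 15956 + 45.5×4.15×(T − 0)
1104.315(79.3 − T) = 15956 + 188.825 T
87572.2 − 15956 = 1293.140 T
T = 71616.2 / 1293.140 = 55.38 °C

T_f = 55.4 °C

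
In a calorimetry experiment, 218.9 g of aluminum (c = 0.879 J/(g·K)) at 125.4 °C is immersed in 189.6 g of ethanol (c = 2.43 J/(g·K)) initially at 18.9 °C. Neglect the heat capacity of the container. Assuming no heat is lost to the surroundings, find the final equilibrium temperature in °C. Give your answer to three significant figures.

Heat lost by aluminum = heat gained by ethanol.
(218.9)(0.879)(125.4 − T) = (189.6)(2.43)(T − 18.9)
192.4131 (125.4 − T) = 460.728 (T − 18.9)
24129 − 192.4131 T = 460.728 T − 8707.8
32836.8 = 653.1411 T
T = 50.28 °C

T_f = 50.3 °C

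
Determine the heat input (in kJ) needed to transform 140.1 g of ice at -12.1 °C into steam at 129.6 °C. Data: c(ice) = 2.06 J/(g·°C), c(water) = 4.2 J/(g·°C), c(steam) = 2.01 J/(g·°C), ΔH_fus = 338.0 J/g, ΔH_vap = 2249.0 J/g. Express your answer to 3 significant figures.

q1 (heat ice -12.1→0.0 °C): 140.1 × 2.06 × 12.1 = 3492 J
q2 (melt at 0 °C): 140.1 × 338.0 = 47354 J
q3 (heat water 0.0→100.0 °C): 140.1 × 4.2 × 100.0 = 58842 J
q4 (vaporize at 100 °C): 140.1 × 2249.0 = 315085 J
q5 (heat steam 100.0→129.6 °C): 140.1 × 2.01 × 29.6 = 8335 J
Total: 3492 + 47354 + 58842 + 315085 + 8335 = 433108 J = 433 kJ

q = 433 kJ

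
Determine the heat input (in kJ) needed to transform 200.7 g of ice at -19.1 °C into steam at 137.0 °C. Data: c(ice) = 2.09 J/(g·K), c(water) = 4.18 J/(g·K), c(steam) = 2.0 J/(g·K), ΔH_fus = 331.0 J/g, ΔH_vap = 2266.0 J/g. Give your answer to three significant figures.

q1 (heat ice -19.1→0.0 °C): 200.7 × 2.09 × 19.1 = 8012 J
q2 (melt at 0 °C): 200.7 × 331.0 = 66432 J
q3 (heat water 0.0→100.0 °C): 200.7 × 4.18 × 100.0 = 83893 J
q4 (vaporize at 100 °C): 200.7 × 2266.0 = 454786 J
q5 (heat steam 100.0→137.0 °C): 200.7 × 2.0 × 37.0 = 14852 J
Total: 8012 + 66432 + 83893 + 454786 + 14852 = 627975 J = 628 kJ

q = 628 kJ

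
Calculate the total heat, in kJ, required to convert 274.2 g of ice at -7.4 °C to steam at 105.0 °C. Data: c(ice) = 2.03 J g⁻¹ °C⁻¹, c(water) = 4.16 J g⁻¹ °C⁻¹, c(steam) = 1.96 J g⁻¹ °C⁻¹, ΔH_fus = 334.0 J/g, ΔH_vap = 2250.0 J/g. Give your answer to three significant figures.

q1 (heat ice -7.4→0.0 °C): 274.2 × 2.03 × 7.4 = 4119 J
q2 (melt at 0 °C): 274.2 × 334.0 = 91583 J
q3 (heat water 0.0→100.0 °C): 274.2 × 4.16 × 100.0 = 114067 J
q4 (vaporize at 100 °C): 274.2 × 2250.0 = 616950 J
q5 (heat steam 100.0→105.0 °C): 274.2 × 1.96 × 5.0 = 2687 J
Total: 4119 + 91583 + 114067 + 616950 + 2687 = 829406 J = 829 kJ

q = 829 kJ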